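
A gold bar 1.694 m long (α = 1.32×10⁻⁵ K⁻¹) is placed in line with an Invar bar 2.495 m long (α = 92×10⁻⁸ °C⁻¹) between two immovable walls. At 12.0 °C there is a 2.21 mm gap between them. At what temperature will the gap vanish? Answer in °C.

Gap closes when ΔL₁ + ΔL₂ = 2.21 mm = 2.21×10⁻³ m
(α₁L₁ + α₂L₂)ΔT = g
α₁L₁ + α₂L₂ = 1.32×10⁻⁵×1.694 + 92×10⁻⁸×2.495 = 2.46562×10⁻⁵ m/K
ΔT = 2.21×10⁻³ / 2.46562×10⁻⁵ = 89.63 K
T = 12.0 + 89.63 = 101.63 °C

T = 102 °C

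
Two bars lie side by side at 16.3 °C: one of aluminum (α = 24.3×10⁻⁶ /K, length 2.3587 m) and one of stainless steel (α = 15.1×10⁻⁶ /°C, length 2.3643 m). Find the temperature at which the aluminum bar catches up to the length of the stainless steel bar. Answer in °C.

Equal length when α₁L₁ΔT − α₂L₂ΔT = L₂ − L₁ = 5.60×10⁻³ m
α₁L₁ = 5.731641×10⁻⁵, α₂L₂ = 3.570093×10⁻⁵ → Δ(αL) = 2.161548×10⁻⁵ m/K
ΔT = 5.60×10⁻³ / 2.161548×10⁻⁵ = 259.074 K, so T = 16.3 + 259.074 = 275.374 °C

T = 275.4 °C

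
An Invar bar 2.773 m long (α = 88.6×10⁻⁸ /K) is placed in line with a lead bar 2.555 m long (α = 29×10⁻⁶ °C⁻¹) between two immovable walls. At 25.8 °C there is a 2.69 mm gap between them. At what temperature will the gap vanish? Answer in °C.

α₁L₁ = 2.456878×10⁻⁶ m/K, α₂L₂ = 7.4095×10⁻⁵ m/K → total 7.6551878×10⁻⁵ m/K
ΔT = g/(α₁L₁+α₂L₂) = 2.69×10⁻³ / 7.6551878×10⁻⁵ = 35.140 K
T = 25.8 + 35.140 = 60.940 °C

T = 60.9 °C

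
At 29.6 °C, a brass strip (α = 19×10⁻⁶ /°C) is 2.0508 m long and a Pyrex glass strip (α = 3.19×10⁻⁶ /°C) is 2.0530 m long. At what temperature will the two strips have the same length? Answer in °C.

T = 97.47 °C

L₁(1 + α₁ΔT) = L₂(1 + α₂ΔT) ⇒ ΔT = (L₂ − L₁)/(α₁L₁ − α₂L₂)
L₂ − L₁ = 2.0530 − 2.0508 = 2.20×10⁻³ m
α₁L₁ − α₂L₂ = 19×10⁻⁶×2.0508 − 3.19×10⁻⁶×2.0530 = 3.241613×10⁻⁵ m/K
ΔT = 2.20×10⁻³ / 3.241613×10⁻⁵ = 67.8674 K
T = 29.6 + 67.8674 = 97.4674 °C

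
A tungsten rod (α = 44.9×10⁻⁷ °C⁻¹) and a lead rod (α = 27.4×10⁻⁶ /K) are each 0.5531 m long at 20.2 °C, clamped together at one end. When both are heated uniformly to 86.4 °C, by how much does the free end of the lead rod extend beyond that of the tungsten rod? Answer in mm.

0.839 mm

ΔT = 66.2 K
tungsten: ΔL = 44.9×10⁻⁷ × 0.5531 m × 66.2 = 1.6440×10⁻⁴ m = 0.16440 mm
lead: ΔL = 27.4×10⁻⁶ × 0.5531 m × 66.2 = 1.0033×10⁻³ m = 1.0033 mm
difference = 1.0033 − 0.16440 = 0.8389 mm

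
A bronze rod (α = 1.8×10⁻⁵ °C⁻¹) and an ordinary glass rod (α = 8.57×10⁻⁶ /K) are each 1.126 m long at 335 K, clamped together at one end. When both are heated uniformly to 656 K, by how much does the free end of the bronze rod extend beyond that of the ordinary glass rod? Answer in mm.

ΔT = 321 K
bronze: ΔL = 1.8×10⁻⁵ × 1.126 m × 321 = 6.5060×10⁻³ m = 6.5060 mm
ordinary glass: ΔL = 8.57×10⁻⁶ × 1.126 m × 321 = 3.0976×10⁻³ m = 3.0976 mm
difference = 6.5060 − 3.0976 = 3.4084 mm

3.41 mm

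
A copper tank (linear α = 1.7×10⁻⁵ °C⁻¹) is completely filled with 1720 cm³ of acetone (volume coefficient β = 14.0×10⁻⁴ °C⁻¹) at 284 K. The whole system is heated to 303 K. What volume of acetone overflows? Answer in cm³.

The tank also expands: β_container ≈ 3α = 5.1×10⁻⁵ /K
Net overflow = V₀(β_liq − 3α_cont)ΔT
β − 3α = 1.40×10⁻³ − 5.1×10⁻⁵ = 1.349×10⁻³ /K; ΔT = 19 K
ΔV = 1720 × 1.349×10⁻³ × 19 = 44.1 cm³

44.1 cm³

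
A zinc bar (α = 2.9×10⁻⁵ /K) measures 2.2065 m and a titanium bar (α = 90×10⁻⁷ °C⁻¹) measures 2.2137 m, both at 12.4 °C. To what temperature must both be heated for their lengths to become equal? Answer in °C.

T = 175.8 °C

Equal length when α₁L₁ΔT − α₂L₂ΔT = L₂ − L₁ = 7.20×10⁻³ m
α₁L₁ = 6.39885×10⁻⁵, α₂L₂ = 1.99233×10⁻⁵ → Δ(αL) = 4.40652×10⁻⁵ m/K
ΔT = 7.20×10⁻³ / 4.40652×10⁻⁵ = 163.394 K, so T = 12.4 + 163.394 = 175.794 °C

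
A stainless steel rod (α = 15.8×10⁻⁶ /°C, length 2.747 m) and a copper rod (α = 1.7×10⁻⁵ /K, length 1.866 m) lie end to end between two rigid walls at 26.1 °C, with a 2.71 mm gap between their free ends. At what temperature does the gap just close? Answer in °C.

Gap closes when ΔL₁ + ΔL₂ = 2.71 mm = 2.71×10⁻³ m
(α₁L₁ + α₂L₂)ΔT = g
α₁L₁ + α₂L₂ = 15.8×10⁻⁶×2.747 + 1.7×10⁻⁵×1.866 = 7.51246×10⁻⁵ m/K
ΔT = 2.71×10⁻³ / 7.51246×10⁻⁵ = 36.073 K
T = 26.1 + 36.073 = 62.173 °C

T = 62.2 °C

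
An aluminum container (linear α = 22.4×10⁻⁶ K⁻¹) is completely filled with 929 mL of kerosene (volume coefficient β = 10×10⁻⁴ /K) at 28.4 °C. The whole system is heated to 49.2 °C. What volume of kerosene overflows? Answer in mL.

The container also expands: β_container ≈ 3α = 6.72×10⁻⁵ /K
Net overflow = V₀(β_liq − 3α_cont)ΔT
β − 3α = 1.00×10⁻³ − 6.72×10⁻⁵ = 9.328×10⁻⁴ /K; ΔT = 20.8 K
ΔV = 929 × 9.328×10⁻⁴ × 20.8 = 18.0 mL

18.0 mL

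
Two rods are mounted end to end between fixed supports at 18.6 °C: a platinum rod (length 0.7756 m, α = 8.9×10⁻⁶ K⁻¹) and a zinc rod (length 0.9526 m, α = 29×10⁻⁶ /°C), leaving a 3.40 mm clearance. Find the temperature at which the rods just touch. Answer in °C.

T = 117 °C

Gap closes when ΔL₁ + ΔL₂ = 3.40 mm = 3.40×10⁻³ m
(α₁L₁ + α₂L₂)ΔT = g
α₁L₁ + α₂L₂ = 8.9×10⁻⁶×0.7756 + 29×10⁻⁶×0.9526 = 3.452824×10⁻⁵ m/K
ΔT = 3.40×10⁻³ / 3.452824×10⁻⁵ = 98.47 K
T = 18.6 + 98.47 = 117.07 °C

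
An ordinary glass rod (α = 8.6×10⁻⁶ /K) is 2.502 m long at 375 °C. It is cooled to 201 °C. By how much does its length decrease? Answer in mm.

ΔL = 3.74 mm

|ΔT| = |201 − 375| = 174 K
ΔL = αL₀ΔT = (8.6×10⁻⁶)(2.502)(174) = 3.74×10⁻³ m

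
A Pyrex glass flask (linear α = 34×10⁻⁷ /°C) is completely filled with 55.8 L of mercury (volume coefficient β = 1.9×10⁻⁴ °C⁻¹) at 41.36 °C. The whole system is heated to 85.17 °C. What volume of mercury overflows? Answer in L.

0.440 L

The flask also expands: β_container ≈ 3α = 1.02×10⁻⁵ /K
Net overflow = V₀(β_liq − 3α_cont)ΔT
β − 3α = 1.90×10⁻⁴ − 1.02×10⁻⁵ = 1.798×10⁻⁴ /K; ΔT = 43.81 K
ΔV = 55.8 × 1.798×10⁻⁴ × 43.81 = 0.440 L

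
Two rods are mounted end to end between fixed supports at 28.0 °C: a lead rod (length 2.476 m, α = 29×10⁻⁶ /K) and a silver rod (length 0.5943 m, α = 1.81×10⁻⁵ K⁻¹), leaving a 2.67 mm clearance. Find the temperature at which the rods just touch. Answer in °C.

Gap closes when ΔL₁ + ΔL₂ = 2.67 mm = 2.67×10⁻³ m
(α₁L₁ + α₂L₂)ΔT = g
α₁L₁ + α₂L₂ = 29×10⁻⁶×2.476 + 1.81×10⁻⁵×0.5943 = 8.256083×10⁻⁵ m/K
ΔT = 2.67×10⁻³ / 8.256083×10⁻⁵ = 32.340 K
T = 28.0 + 32.340 = 60.340 °C

T = 60.3 °C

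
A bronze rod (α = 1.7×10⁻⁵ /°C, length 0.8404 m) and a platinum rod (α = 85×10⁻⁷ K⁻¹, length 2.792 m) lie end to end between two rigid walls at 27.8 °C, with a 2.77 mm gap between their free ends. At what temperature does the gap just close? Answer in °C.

Gap closes when ΔL₁ + ΔL₂ = 2.77 mm = 2.77×10⁻³ m
(α₁L₁ + α₂L₂)ΔT = g
α₁L₁ + α₂L₂ = 1.7×10⁻⁵×0.8404 + 85×10⁻⁷×2.792 = 3.80188×10⁻⁵ m/K
ΔT = 2.77×10⁻³ / 3.80188×10⁻⁵ = 72.86 K
T = 27.8 + 72.86 = 100.66 °C

T = 101 °C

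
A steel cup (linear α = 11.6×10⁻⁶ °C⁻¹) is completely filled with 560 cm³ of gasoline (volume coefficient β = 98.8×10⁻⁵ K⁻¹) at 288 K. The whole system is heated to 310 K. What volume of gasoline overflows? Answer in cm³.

The cup also expands: β_container ≈ 3α = 3.48×10⁻⁵ /K
Net overflow = V₀(β_liq − 3α_cont)ΔT
β − 3α = 9.88×10⁻⁴ − 3.48×10⁻⁵ = 9.532×10⁻⁴ /K; ΔT = 22 K
ΔV = 560 × 9.532×10⁻⁴ × 22 = 11.7 cm³

11.7 cm³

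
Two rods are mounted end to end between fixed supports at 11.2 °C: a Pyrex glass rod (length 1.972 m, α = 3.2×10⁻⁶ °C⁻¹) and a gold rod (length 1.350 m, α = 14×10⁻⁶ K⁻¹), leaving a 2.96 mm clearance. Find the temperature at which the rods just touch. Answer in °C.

T = 129 °C

Gap closes when ΔL₁ + ΔL₂ = 2.96 mm = 2.96×10⁻³ m
(α₁L₁ + α₂L₂)ΔT = g
α₁L₁ + α₂L₂ = 3.2×10⁻⁶×1.972 + 14×10⁻⁶×1.350 = 2.52104×10⁻⁵ m/K
ΔT = 2.96×10⁻³ / 2.52104×10⁻⁵ = 117.41 K
T = 11.2 + 117.41 = 128.61 °C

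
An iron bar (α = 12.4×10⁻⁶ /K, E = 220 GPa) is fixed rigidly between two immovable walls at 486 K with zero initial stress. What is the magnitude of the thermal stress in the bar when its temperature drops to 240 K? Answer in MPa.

σ = 671 MPa

Fully constrained: the free strain ε = αΔT is blocked, so σ = Eε = EαΔT.
|ΔT| = 246 K
σ = 220×10⁹ × 12.4×10⁻⁶ × 246 = 6.71×10⁸ Pa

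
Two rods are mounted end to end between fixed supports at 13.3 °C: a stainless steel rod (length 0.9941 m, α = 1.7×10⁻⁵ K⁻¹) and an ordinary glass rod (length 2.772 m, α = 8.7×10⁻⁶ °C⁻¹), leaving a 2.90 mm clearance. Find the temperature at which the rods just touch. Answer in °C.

T = 84.0 °C

Gap closes when ΔL₁ + ΔL₂ = 2.90 mm = 2.90×10⁻³ m
(α₁L₁ + α₂L₂)ΔT = g
α₁L₁ + α₂L₂ = 1.7×10⁻⁵×0.9941 + 8.7×10⁻⁶×2.772 = 4.10161×10⁻⁵ m/K
ΔT = 2.90×10⁻³ / 4.10161×10⁻⁵ = 70.704 K
T = 13.3 + 70.704 = 84.004 °C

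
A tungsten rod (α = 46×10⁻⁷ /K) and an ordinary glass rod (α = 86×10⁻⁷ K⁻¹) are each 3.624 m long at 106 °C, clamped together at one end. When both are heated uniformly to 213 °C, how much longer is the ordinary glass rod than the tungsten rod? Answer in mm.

ΔT = 107 K
tungsten: ΔL = 46×10⁻⁷ × 3.624 m × 107 = 1.7837×10⁻³ m = 1.7837 mm
ordinary glass: ΔL = 86×10⁻⁷ × 3.624 m × 107 = 3.3348×10⁻³ m = 3.3348 mm
difference = 3.3348 − 1.7837 = 1.5511 mm

1.55 mm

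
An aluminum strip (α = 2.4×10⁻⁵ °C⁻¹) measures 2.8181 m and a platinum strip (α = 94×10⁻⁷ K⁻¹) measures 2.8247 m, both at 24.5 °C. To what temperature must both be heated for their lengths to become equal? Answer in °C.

L₁(1 + α₁ΔT) = L₂(1 + α₂ΔT) ⇒ ΔT = (L₂ − L₁)/(α₁L₁ − α₂L₂)
L₂ − L₁ = 2.8247 − 2.8181 = 6.60×10⁻³ m
α₁L₁ − α₂L₂ = 2.4×10⁻⁵×2.8181 − 94×10⁻⁷×2.8247 = 4.108222×10⁻⁵ m/K
ΔT = 6.60×10⁻³ / 4.108222×10⁻⁵ = 160.653 K
T = 24.5 + 160.653 = 185.153 °C

T = 185.2 °C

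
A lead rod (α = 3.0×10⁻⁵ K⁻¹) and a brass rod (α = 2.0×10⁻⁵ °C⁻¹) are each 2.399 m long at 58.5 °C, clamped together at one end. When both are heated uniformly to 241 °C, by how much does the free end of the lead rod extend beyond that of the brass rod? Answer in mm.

4.38 mm

ΔT = 182.5 K
lead: ΔL = 3.0×10⁻⁵ × 2.399 m × 182.5 = 1.3135×10⁻² m = 13.135 mm
brass: ΔL = 2.0×10⁻⁵ × 2.399 m × 182.5 = 8.7564×10⁻³ m = 8.7564 mm
difference = 13.135 − 8.7564 = 4.3786 mm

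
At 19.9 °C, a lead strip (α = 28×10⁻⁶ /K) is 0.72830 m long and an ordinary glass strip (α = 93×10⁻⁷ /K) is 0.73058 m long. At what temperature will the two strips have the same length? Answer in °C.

T = 187.6 °C

Equal length when α₁L₁ΔT − α₂L₂ΔT = L₂ − L₁ = 2.28×10⁻³ m
α₁L₁ = 2.03924×10⁻⁵, α₂L₂ = 6.794394×10⁻⁶ → Δ(αL) = 1.3598006×10⁻⁵ m/K
ΔT = 2.28×10⁻³ / 1.3598006×10⁻⁵ = 167.672 K, so T = 19.9 + 167.672 = 187.572 °C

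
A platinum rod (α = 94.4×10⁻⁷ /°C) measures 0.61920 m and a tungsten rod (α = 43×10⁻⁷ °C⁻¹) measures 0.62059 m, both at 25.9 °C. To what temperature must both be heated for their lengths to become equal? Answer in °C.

Equal length when α₁L₁ΔT − α₂L₂ΔT = L₂ − L₁ = 1.39×10⁻³ m
α₁L₁ = 5.845248×10⁻⁶, α₂L₂ = 2.668537×10⁻⁶ → Δ(αL) = 3.176711×10⁻⁶ m/K
ΔT = 1.39×10⁻³ / 3.176711×10⁻⁶ = 437.559 K, so T = 25.9 + 437.559 = 463.459 °C

T = 463.5 °C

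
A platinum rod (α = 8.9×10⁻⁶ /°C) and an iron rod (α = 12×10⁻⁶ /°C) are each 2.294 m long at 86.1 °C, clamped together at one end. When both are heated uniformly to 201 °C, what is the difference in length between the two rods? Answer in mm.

ΔT = 114.9 K
platinum: ΔL = 8.9×10⁻⁶ × 2.294 m × 114.9 = 2.3459×10⁻³ m = 2.3459 mm
iron: ΔL = 12×10⁻⁶ × 2.294 m × 114.9 = 3.1630×10⁻³ m = 3.1630 mm
difference = 3.1630 − 2.3459 = 0.8171 mm

0.817 mm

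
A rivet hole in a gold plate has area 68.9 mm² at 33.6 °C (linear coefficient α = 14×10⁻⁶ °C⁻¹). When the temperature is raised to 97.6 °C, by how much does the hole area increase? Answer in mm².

Area coefficient ≈ 2α; |ΔT| = 64.0 K
ΔA = 2αA₀ΔT = 2(14×10⁻⁶)(68.9)(64.0) = 0.123 mm²

ΔA = 0.123 mm²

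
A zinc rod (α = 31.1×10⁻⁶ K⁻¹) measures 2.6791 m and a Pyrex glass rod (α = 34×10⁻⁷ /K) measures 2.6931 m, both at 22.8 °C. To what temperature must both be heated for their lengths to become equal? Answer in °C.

T = 211.6 °C

L₁(1 + α₁ΔT) = L₂(1 + α₂ΔT) ⇒ ΔT = (L₂ − L₁)/(α₁L₁ − α₂L₂)
L₂ − L₁ = 2.6931 − 2.6791 = 1.40×10⁻² m
α₁L₁ − α₂L₂ = 31.1×10⁻⁶×2.6791 − 34×10⁻⁷×2.6931 = 7.416347×10⁻⁵ m/K
ΔT = 1.40×10⁻² / 7.416347×10⁻⁵ = 188.772 K
T = 22.8 + 188.772 = 211.572 °C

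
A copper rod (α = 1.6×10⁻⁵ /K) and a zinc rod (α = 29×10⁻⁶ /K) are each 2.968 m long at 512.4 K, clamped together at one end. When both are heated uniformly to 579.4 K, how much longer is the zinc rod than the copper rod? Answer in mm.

2.59 mm

ΔT = 67.0 K
copper: ΔL = 1.6×10⁻⁵ × 2.968 m × 67.0 = 3.1817×10⁻³ m = 3.1817 mm
zinc: ΔL = 29×10⁻⁶ × 2.968 m × 67.0 = 5.7668×10⁻³ m = 5.7668 mm
difference = 5.7668 − 3.1817 = 2.5851 mm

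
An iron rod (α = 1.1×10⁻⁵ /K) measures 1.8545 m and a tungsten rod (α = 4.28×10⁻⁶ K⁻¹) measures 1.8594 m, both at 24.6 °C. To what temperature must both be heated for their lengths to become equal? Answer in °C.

T = 418.5 °C

Equal length when α₁L₁ΔT − α₂L₂ΔT = L₂ − L₁ = 4.90×10⁻³ m
α₁L₁ = 2.03995×10⁻⁵, α₂L₂ = 7.958232×10⁻⁶ → Δ(αL) = 1.2441268×10⁻⁵ m/K
ΔT = 4.90×10⁻³ / 1.2441268×10⁻⁵ = 393.851 K, so T = 24.6 + 393.851 = 418.451 °C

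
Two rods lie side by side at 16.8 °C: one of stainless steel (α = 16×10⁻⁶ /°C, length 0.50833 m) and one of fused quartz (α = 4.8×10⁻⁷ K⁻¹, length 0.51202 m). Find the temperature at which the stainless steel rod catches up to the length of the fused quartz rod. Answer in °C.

T = 484.6 °C

L₁(1 + α₁ΔT) = L₂(1 + α₂ΔT) ⇒ ΔT = (L₂ − L₁)/(α₁L₁ − α₂L₂)
L₂ − L₁ = 0.51202 − 0.50833 = 3.69×10⁻³ m
α₁L₁ − α₂L₂ = 16×10⁻⁶×0.50833 − 4.8×10⁻⁷×0.51202 = 7.8875104×10⁻⁶ m/K
ΔT = 3.69×10⁻³ / 7.8875104×10⁻⁶ = 467.828 K
T = 16.8 + 467.828 = 484.628 °C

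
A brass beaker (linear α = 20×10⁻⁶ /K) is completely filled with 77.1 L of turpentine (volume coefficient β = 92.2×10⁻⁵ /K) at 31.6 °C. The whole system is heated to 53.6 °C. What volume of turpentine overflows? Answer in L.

1.46 L

The beaker also expands: β_container ≈ 3α = 6.0×10⁻⁵ /K
Net overflow = V₀(β_liq − 3α_cont)ΔT
β − 3α = 9.22×10⁻⁴ − 6.0×10⁻⁵ = 8.62×10⁻⁴ /K; ΔT = 22.0 K
ΔV = 77.1 × 8.62×10⁻⁴ × 22.0 = 1.46 L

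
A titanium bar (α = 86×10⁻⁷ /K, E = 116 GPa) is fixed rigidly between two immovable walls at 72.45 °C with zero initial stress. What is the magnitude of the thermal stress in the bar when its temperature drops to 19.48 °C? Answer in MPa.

Fully constrained: the free strain ε = αΔT is blocked, so σ = Eε = EαΔT.
|ΔT| = 52.97 K
σ = 116×10⁹ × 86×10⁻⁷ × 52.97 = 5.28×10⁷ Pa

σ = 52.8 MPa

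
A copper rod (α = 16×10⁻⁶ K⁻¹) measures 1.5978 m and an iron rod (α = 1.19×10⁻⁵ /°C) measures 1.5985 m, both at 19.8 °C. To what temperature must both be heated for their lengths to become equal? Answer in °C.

Equal length when α₁L₁ΔT − α₂L₂ΔT = L₂ − L₁ = 7.00×10⁻⁴ m
α₁L₁ = 2.55648×10⁻⁵, α₂L₂ = 1.902215×10⁻⁵ → Δ(αL) = 6.54265×10⁻⁶ m/K
ΔT = 7.00×10⁻⁴ / 6.54265×10⁻⁶ = 106.990 K, so T = 19.8 + 106.990 = 126.790 °C

T = 126.8 °C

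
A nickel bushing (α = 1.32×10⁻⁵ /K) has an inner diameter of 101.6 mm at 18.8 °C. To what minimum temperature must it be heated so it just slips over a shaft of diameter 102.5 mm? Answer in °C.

T = 690 °C

Required Δd = 102.5 − 101.6 = 0.9 mm
Δd = αd₀ΔT ⇒ ΔT = Δd/(αd₀) = 0.9 / (1.32×10⁻⁵ × 101.6) = 671.08 K
T_min = 18.8 + 671.08 = 689.88 °C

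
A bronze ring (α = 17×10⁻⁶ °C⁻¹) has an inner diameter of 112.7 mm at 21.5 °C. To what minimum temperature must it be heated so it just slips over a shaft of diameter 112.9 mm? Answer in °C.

T = 126 °C

Required Δd = 112.9 − 112.7 = 0.2 mm
Δd = αd₀ΔT ⇒ ΔT = Δd/(αd₀) = 0.2 / (17×10⁻⁶ × 112.7) = 104.39 K
T_min = 21.5 + 104.39 = 125.89 °C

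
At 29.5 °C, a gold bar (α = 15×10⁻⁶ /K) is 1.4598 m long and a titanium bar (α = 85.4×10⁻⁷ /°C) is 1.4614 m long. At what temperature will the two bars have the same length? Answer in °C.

T = 199.4 °C

L₁(1 + α₁ΔT) = L₂(1 + α₂ΔT) ⇒ ΔT = (L₂ − L₁)/(α₁L₁ − α₂L₂)
L₂ − L₁ = 1.4614 − 1.4598 = 1.60×10⁻³ m
α₁L₁ − α₂L₂ = 15×10⁻⁶×1.4598 − 85.4×10⁻⁷×1.4614 = 9.416644×10⁻⁶ m/K
ΔT = 1.60×10⁻³ / 9.416644×10⁻⁶ = 169.912 K
T = 29.5 + 169.912 = 199.412 °C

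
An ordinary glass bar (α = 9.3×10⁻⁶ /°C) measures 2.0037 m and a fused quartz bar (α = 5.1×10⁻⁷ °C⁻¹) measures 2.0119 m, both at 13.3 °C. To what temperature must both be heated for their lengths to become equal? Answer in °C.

L₁(1 + α₁ΔT) = L₂(1 + α₂ΔT) ⇒ ΔT = (L₂ − L₁)/(α₁L₁ − α₂L₂)
L₂ − L₁ = 2.0119 − 2.0037 = 8.20×10⁻³ m
α₁L₁ − α₂L₂ = 9.3×10⁻⁶×2.0037 − 5.1×10⁻⁷×2.0119 = 1.7608341×10⁻⁵ m/K
ΔT = 8.20×10⁻³ / 1.7608341×10⁻⁵ = 465.688 K
T = 13.3 + 465.688 = 478.988 °C

T = 479.0 °C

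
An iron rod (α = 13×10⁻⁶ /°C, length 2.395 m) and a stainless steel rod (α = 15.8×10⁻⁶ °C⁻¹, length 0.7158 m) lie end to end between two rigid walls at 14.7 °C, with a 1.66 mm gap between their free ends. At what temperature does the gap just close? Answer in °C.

T = 53.8 °C

α₁L₁ = 3.1135×10⁻⁵ m/K, α₂L₂ = 1.130964×10⁻⁵ m/K → total 4.244464×10⁻⁵ m/K
ΔT = g/(α₁L₁+α₂L₂) = 1.66×10⁻³ / 4.244464×10⁻⁵ = 39.110 K
T = 14.7 + 39.110 = 53.810 °C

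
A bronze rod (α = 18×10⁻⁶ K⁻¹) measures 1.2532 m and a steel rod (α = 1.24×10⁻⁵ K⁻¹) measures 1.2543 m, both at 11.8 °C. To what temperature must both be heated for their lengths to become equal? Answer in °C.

T = 168.8 °C

Equal length when α₁L₁ΔT − α₂L₂ΔT = L₂ − L₁ = 1.10×10⁻³ m
α₁L₁ = 2.25576×10⁻⁵, α₂L₂ = 1.555332×10⁻⁵ → Δ(αL) = 7.00428×10⁻⁶ m/K
ΔT = 1.10×10⁻³ / 7.00428×10⁻⁶ = 157.047 K, so T = 11.8 + 157.047 = 168.847 °C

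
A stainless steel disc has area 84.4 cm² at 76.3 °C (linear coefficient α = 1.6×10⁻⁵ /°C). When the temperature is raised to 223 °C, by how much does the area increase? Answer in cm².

Area coefficient ≈ 2α; |ΔT| = 146.7 K
ΔA = 2αA₀ΔT = 2(1.6×10⁻⁵)(84.4)(146.7) = 0.396 cm²

ΔA = 0.396 cm²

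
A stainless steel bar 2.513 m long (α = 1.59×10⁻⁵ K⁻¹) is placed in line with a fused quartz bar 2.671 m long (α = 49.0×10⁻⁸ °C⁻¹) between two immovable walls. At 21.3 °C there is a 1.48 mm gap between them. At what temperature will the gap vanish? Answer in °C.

T = 57.2 °C

α₁L₁ = 3.99567×10⁻⁵ m/K, α₂L₂ = 1.30879×10⁻⁶ m/K → total 4.126549×10⁻⁵ m/K
ΔT = g/(α₁L₁+α₂L₂) = 1.48×10⁻³ / 4.126549×10⁻⁵ = 35.865 K
T = 21.3 + 35.865 = 57.165 °C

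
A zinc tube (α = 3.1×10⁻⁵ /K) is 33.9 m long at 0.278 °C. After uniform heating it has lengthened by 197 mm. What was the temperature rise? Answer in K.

ΔL = αL₀ΔT ⇒ ΔT = ΔL / (αL₀)
ΔT = 197×10⁻³ m / (3.1×10⁻⁵ × 33.9 m) = 187.46 K

ΔT = 187 K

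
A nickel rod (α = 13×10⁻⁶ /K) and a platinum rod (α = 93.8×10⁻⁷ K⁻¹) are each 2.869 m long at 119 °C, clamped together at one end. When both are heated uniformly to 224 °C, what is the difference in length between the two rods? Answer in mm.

ΔT = 105 K
nickel: ΔL = 13×10⁻⁶ × 2.869 m × 105 = 3.9162×10⁻³ m = 3.9162 mm
platinum: ΔL = 93.8×10⁻⁷ × 2.869 m × 105 = 2.8257×10⁻³ m = 2.8257 mm
difference = 3.9162 − 2.8257 = 1.0905 mm

1.09 mm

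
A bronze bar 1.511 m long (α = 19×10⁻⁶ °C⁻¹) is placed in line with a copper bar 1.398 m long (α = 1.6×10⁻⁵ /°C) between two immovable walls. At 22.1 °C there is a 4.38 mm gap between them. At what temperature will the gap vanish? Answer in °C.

T = 108 °C

α₁L₁ = 2.8709×10⁻⁵ m/K, α₂L₂ = 2.2368×10⁻⁵ m/K → total 5.1077×10⁻⁵ m/K
ΔT = g/(α₁L₁+α₂L₂) = 4.38×10⁻³ / 5.1077×10⁻⁵ = 85.75 K
T = 22.1 + 85.75 = 107.85 °C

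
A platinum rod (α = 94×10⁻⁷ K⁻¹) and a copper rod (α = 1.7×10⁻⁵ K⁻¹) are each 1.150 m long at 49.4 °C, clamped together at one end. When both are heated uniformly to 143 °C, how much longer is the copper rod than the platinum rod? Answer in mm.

ΔT = 93.6 K
platinum: ΔL = 94×10⁻⁷ × 1.150 m × 93.6 = 1.0118×10⁻³ m = 1.0118 mm
copper: ΔL = 1.7×10⁻⁵ × 1.150 m × 93.6 = 1.8299×10⁻³ m = 1.8299 mm
difference = 1.8299 − 1.0118 = 0.8181 mm

0.818 mm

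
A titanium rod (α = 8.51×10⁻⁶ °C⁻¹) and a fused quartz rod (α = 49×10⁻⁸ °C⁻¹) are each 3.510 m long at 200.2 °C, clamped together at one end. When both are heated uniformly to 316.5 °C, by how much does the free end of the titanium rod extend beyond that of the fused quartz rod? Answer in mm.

3.27 mm

ΔT = 116.3 K
titanium: ΔL = 8.51×10⁻⁶ × 3.510 m × 116.3 = 3.4739×10⁻³ m = 3.4739 mm
fused quartz: ΔL = 49×10⁻⁸ × 3.510 m × 116.3 = 2.0002×10⁻⁴ m = 0.20002 mm
difference = 3.4739 − 0.20002 = 3.27388 mm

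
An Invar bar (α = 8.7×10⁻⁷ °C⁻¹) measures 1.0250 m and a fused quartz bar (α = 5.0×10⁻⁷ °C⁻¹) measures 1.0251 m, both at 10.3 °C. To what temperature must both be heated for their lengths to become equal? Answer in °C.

T = 274.0 °C

L₁(1 + α₁ΔT) = L₂(1 + α₂ΔT) ⇒ ΔT = (L₂ − L₁)/(α₁L₁ − α₂L₂)
L₂ − L₁ = 1.0251 − 1.0250 = 1.00×10⁻⁴ m
α₁L₁ − α₂L₂ = 8.7×10⁻⁷×1.0250 − 5.0×10⁻⁷×1.0251 = 3.792×10⁻⁷ m/K
ΔT = 1.00×10⁻⁴ / 3.792×10⁻⁷ = 263.713 K
T = 10.3 + 263.713 = 274.013 °C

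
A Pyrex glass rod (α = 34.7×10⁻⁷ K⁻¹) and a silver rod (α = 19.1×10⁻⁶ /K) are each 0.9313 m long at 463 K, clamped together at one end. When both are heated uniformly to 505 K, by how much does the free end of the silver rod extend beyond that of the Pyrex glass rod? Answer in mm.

ΔT = 42 K
Pyrex glass: ΔL = 34.7×10⁻⁷ × 0.9313 m × 42 = 1.3573×10⁻⁴ m = 0.13573 mm
silver: ΔL = 19.1×10⁻⁶ × 0.9313 m × 42 = 7.4709×10⁻⁴ m = 0.74709 mm
difference = 0.74709 − 0.13573 = 0.61136 mm

0.611 mm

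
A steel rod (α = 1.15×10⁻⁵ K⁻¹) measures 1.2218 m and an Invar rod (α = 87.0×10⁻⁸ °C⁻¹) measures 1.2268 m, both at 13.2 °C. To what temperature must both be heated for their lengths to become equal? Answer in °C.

Equal length when α₁L₁ΔT − α₂L₂ΔT = L₂ − L₁ = 5.00×10⁻³ m
α₁L₁ = 1.40507×10⁻⁵, α₂L₂ = 1.067316×10⁻⁶ → Δ(αL) = 1.2983384×10⁻⁵ m/K
ΔT = 5.00×10⁻³ / 1.2983384×10⁻⁵ = 385.108 K, so T = 13.2 + 385.108 = 398.308 °C

T = 398.3 °C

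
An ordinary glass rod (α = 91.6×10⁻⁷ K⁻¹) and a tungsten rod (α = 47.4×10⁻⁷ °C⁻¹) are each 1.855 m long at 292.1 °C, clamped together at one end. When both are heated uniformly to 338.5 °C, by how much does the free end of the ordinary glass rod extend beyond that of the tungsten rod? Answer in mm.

0.380 mm

ΔT = 46.4 K
ordinary glass: ΔL = 91.6×10⁻⁷ × 1.855 m × 46.4 = 7.8842×10⁻⁴ m = 0.78842 mm
tungsten: ΔL = 47.4×10⁻⁷ × 1.855 m × 46.4 = 4.0798×10⁻⁴ m = 0.40798 mm
difference = 0.78842 − 0.40798 = 0.38044 mm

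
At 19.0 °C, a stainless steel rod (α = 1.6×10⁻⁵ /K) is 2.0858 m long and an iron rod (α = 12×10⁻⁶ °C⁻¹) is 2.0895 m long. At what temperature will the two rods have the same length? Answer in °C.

Equal length when α₁L₁ΔT − α₂L₂ΔT = L₂ − L₁ = 3.70×10⁻³ m
α₁L₁ = 3.33728×10⁻⁵, α₂L₂ = 2.5074×10⁻⁵ → Δ(αL) = 8.2988×10⁻⁶ m/K
ΔT = 3.70×10⁻³ / 8.2988×10⁻⁶ = 445.848 K, so T = 19.0 + 445.848 = 464.848 °C

T = 464.8 °C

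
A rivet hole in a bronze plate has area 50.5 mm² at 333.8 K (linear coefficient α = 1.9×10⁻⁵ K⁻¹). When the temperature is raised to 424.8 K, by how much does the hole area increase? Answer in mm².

Area coefficient ≈ 2α; |ΔT| = 91.0 K
ΔA = 2αA₀ΔT = 2(1.9×10⁻⁵)(50.5)(91.0) = 0.175 mm²

ΔA = 0.175 mm²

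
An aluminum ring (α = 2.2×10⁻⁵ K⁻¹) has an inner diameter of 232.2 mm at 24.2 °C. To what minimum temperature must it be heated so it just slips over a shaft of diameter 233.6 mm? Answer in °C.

T = 298 °C

Required Δd = 233.6 − 232.2 = 1.4 mm
Δd = αd₀ΔT ⇒ ΔT = Δd/(αd₀) = 1.4 / (2.2×10⁻⁵ × 232.2) = 274.06 K
T_min = 24.2 + 274.06 = 298.26 °C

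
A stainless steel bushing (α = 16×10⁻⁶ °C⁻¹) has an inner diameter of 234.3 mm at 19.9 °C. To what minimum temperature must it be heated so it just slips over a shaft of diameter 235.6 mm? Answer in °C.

T = 367 °C

Required Δd = 235.6 − 234.3 = 1.3 mm
Δd = αd₀ΔT ⇒ ΔT = Δd/(αd₀) = 1.3 / (16×10⁻⁶ × 234.3) = 346.78 K
T_min = 19.9 + 346.78 = 366.68 °C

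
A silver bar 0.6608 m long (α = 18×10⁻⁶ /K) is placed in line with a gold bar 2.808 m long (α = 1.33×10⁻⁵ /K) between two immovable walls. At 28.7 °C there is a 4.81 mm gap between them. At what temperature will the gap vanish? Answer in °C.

T = 126 °C

α₁L₁ = 1.18944×10⁻⁵ m/K, α₂L₂ = 3.73464×10⁻⁵ m/K → total 4.92408×10⁻⁵ m/K
ΔT = g/(α₁L₁+α₂L₂) = 4.81×10⁻³ / 4.92408×10⁻⁵ = 97.68 K
T = 28.7 + 97.68 = 126.38 °C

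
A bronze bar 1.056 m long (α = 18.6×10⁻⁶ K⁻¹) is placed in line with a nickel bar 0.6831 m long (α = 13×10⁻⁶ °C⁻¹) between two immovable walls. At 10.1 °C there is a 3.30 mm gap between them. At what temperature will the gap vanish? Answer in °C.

T = 126 °C

α₁L₁ = 1.96416×10⁻⁵ m/K, α₂L₂ = 8.8803×10⁻⁶ m/K → total 2.85219×10⁻⁵ m/K
ΔT = g/(α₁L₁+α₂L₂) = 3.30×10⁻³ / 2.85219×10⁻⁵ = 115.70 K
T = 10.1 + 115.70 = 125.80 °C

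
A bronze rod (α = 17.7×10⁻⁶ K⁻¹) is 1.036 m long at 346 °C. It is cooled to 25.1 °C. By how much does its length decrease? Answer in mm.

ΔL = 5.88 mm

|ΔT| = |25.1 − 346| = 320.9 K
ΔL = αL₀ΔT = (17.7×10⁻⁶)(1.036)(320.9) = 5.88×10⁻³ m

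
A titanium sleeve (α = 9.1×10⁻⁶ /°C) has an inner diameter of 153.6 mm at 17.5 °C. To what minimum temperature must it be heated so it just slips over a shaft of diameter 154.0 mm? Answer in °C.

Required Δd = 154.0 − 153.6 = 0.4 mm
Δd = αd₀ΔT ⇒ ΔT = Δd/(αd₀) = 0.4 / (9.1×10⁻⁶ × 153.6) = 286.17 K
T_min = 17.5 + 286.17 = 303.67 °C

T = 304 °C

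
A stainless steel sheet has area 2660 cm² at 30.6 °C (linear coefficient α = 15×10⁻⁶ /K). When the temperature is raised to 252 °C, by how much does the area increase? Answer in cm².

ΔA = 17.7 cm²

Area coefficient ≈ 2α; |ΔT| = 221.4 K
ΔA = 2αA₀ΔT = 2(15×10⁻⁶)(2660)(221.4) = 17.7 cm²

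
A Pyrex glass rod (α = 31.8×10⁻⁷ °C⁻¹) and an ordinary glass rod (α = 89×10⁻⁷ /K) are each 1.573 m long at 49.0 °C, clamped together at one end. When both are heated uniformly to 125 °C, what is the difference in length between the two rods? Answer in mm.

0.684 mm

ΔT = 76.0 K
Pyrex glass: ΔL = 31.8×10⁻⁷ × 1.573 m × 76.0 = 3.8016×10⁻⁴ m = 0.38016 mm
ordinary glass: ΔL = 89×10⁻⁷ × 1.573 m × 76.0 = 1.0640×10⁻³ m = 1.0640 mm
difference = 1.0640 − 0.38016 = 0.68384 mm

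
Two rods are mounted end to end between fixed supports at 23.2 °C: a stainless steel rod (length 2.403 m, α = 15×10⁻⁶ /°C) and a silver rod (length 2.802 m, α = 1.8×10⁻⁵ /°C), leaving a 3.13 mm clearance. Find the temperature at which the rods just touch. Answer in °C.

T = 59.4 °C

Gap closes when ΔL₁ + ΔL₂ = 3.13 mm = 3.13×10⁻³ m
(α₁L₁ + α₂L₂)ΔT = g
α₁L₁ + α₂L₂ = 15×10⁻⁶×2.403 + 1.8×10⁻⁵×2.802 = 8.6481×10⁻⁵ m/K
ΔT = 3.13×10⁻³ / 8.6481×10⁻⁵ = 36.193 K
T = 23.2 + 36.193 = 59.393 °C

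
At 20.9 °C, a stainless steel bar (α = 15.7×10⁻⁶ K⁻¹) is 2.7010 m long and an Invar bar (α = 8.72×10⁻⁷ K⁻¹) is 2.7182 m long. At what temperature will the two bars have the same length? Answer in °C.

T = 450.5 °C

Equal length when α₁L₁ΔT − α₂L₂ΔT = L₂ − L₁ = 1.72×10⁻² m
α₁L₁ = 4.24057×10⁻⁵, α₂L₂ = 2.3702704×10⁻⁶ → Δ(αL) = 4.00354296×10⁻⁵ m/K
ΔT = 1.72×10⁻² / 4.00354296×10⁻⁵ = 429.619 K, so T = 20.9 + 429.619 = 450.519 °C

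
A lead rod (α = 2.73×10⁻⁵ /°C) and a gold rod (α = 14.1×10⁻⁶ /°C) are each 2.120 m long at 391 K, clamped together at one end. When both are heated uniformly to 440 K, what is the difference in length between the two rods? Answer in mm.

1.37 mm

ΔT = 49 K
lead: ΔL = 2.73×10⁻⁵ × 2.120 m × 49 = 2.8359×10⁻³ m = 2.8359 mm
gold: ΔL = 14.1×10⁻⁶ × 2.120 m × 49 = 1.4647×10⁻³ m = 1.4647 mm
difference = 2.8359 − 1.4647 = 1.3712 mm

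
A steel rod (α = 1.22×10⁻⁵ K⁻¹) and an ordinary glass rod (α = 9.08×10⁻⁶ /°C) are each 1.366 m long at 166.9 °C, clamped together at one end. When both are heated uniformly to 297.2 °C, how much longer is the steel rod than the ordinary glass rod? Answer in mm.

0.555 mm

ΔT = 130.3 K
steel: ΔL = 1.22×10⁻⁵ × 1.366 m × 130.3 = 2.1715×10⁻³ m = 2.1715 mm
ordinary glass: ΔL = 9.08×10⁻⁶ × 1.366 m × 130.3 = 1.6161×10⁻³ m = 1.6161 mm
difference = 2.1715 − 1.6161 = 0.5554 mm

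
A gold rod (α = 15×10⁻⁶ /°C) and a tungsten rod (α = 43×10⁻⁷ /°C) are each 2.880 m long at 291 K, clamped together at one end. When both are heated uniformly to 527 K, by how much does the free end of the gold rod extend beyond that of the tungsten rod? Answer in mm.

7.27 mm

ΔT = 236 K
gold: ΔL = 15×10⁻⁶ × 2.880 m × 236 = 1.0195×10⁻² m = 10.195 mm
tungsten: ΔL = 43×10⁻⁷ × 2.880 m × 236 = 2.9226×10⁻³ m = 2.9226 mm
difference = 10.195 − 2.9226 = 7.2724 mm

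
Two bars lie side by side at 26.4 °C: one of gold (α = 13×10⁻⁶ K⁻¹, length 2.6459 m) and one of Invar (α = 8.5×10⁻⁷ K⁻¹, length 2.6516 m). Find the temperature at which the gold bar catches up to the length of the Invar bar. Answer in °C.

L₁(1 + α₁ΔT) = L₂(1 + α₂ΔT) ⇒ ΔT = (L₂ − L₁)/(α₁L₁ − α₂L₂)
L₂ − L₁ = 2.6516 − 2.6459 = 5.70×10⁻³ m
α₁L₁ − α₂L₂ = 13×10⁻⁶×2.6459 − 8.5×10⁻⁷×2.6516 = 3.214284×10⁻⁵ m/K
ΔT = 5.70×10⁻³ / 3.214284×10⁻⁵ = 177.333 K
T = 26.4 + 177.333 = 203.733 °C

T = 203.7 °C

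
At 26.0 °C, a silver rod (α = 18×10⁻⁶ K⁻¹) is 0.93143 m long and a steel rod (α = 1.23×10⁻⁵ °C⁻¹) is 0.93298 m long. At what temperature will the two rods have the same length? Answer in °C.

Equal length when α₁L₁ΔT − α₂L₂ΔT = L₂ − L₁ = 1.55×10⁻³ m
α₁L₁ = 1.676574×10⁻⁵, α₂L₂ = 1.1475654×10⁻⁵ → Δ(αL) = 5.290086×10⁻⁶ m/K
ΔT = 1.55×10⁻³ / 5.290086×10⁻⁶ = 293.001 K, so T = 26.0 + 293.001 = 319.001 °C

T = 319.0 °C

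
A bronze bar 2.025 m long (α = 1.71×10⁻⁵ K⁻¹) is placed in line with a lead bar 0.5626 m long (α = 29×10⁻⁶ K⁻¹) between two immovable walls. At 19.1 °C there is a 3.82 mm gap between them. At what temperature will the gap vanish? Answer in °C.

Gap closes when ΔL₁ + ΔL₂ = 3.82 mm = 3.82×10⁻³ m
(α₁L₁ + α₂L₂)ΔT = g
α₁L₁ + α₂L₂ = 1.71×10⁻⁵×2.025 + 29×10⁻⁶×0.5626 = 5.09429×10⁻⁵ m/K
ΔT = 3.82×10⁻³ / 5.09429×10⁻⁵ = 74.986 K
T = 19.1 + 74.986 = 94.086 °C

T = 94.1 °C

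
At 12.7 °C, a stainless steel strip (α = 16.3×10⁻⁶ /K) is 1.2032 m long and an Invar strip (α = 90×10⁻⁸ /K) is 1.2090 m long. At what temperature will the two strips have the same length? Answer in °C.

Equal length when α₁L₁ΔT − α₂L₂ΔT = L₂ − L₁ = 5.80×10⁻³ m
α₁L₁ = 1.961216×10⁻⁵, α₂L₂ = 1.0881×10⁻⁶ → Δ(αL) = 1.852406×10⁻⁵ m/K
ΔT = 5.80×10⁻³ / 1.852406×10⁻⁵ = 313.106 K, so T = 12.7 + 313.106 = 325.806 °C

T = 325.8 °C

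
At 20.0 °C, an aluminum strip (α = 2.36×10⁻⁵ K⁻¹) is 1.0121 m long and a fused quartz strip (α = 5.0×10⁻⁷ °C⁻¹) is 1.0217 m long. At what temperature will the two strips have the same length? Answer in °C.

Equal length when α₁L₁ΔT − α₂L₂ΔT = L₂ − L₁ = 9.60×10⁻³ m
α₁L₁ = 2.388556×10⁻⁵, α₂L₂ = 5.1085×10⁻⁷ → Δ(αL) = 2.337471×10⁻⁵ m/K
ΔT = 9.60×10⁻³ / 2.337471×10⁻⁵ = 410.700 K, so T = 20.0 + 410.700 = 430.700 °C

T = 430.7 °C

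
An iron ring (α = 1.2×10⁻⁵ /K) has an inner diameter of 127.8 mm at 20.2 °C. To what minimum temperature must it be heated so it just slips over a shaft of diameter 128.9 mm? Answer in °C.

T = 737 °C

Required Δd = 128.9 − 127.8 = 1.1 mm
Δd = αd₀ΔT ⇒ ΔT = Δd/(αd₀) = 1.1 / (1.2×10⁻⁵ × 127.8) = 717.27 K
T_min = 20.2 + 717.27 = 737.47 °C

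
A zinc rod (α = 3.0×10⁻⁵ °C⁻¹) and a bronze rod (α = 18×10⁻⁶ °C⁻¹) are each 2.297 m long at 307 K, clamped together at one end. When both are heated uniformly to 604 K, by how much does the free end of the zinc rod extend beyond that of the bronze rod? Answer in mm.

8.19 mm

ΔT = 297 K
zinc: ΔL = 3.0×10⁻⁵ × 2.297 m × 297 = 2.0466×10⁻² m = 20.466 mm
bronze: ΔL = 18×10⁻⁶ × 2.297 m × 297 = 1.2280×10⁻² m = 12.280 mm
difference = 20.466 − 12.280 = 8.186 mm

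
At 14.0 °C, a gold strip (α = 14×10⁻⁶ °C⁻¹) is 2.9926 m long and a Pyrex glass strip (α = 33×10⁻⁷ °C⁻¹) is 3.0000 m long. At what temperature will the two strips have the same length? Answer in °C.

T = 245.3 °C

Equal length when α₁L₁ΔT − α₂L₂ΔT = L₂ − L₁ = 7.40×10⁻³ m
α₁L₁ = 4.18964×10⁻⁵, α₂L₂ = 9.900×10⁻⁶ → Δ(αL) = 3.19964×10⁻⁵ m/K
ΔT = 7.40×10⁻³ / 3.19964×10⁻⁵ = 231.276 K, so T = 14.0 + 231.276 = 245.276 °C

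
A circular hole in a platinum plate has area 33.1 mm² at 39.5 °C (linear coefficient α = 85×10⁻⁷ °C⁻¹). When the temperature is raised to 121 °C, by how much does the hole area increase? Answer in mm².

ΔA = 0.0459 mm²

Area coefficient ≈ 2α; |ΔT| = 81.5 K
ΔA = 2αA₀ΔT = 2(85×10⁻⁷)(33.1)(81.5) = 0.0459 mm²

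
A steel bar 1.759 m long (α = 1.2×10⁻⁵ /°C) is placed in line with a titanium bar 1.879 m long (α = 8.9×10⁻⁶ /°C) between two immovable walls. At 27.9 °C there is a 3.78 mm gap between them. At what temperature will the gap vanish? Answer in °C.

α₁L₁ = 2.1108×10⁻⁵ m/K, α₂L₂ = 1.67231×10⁻⁵ m/K → total 3.78311×10⁻⁵ m/K
ΔT = g/(α₁L₁+α₂L₂) = 3.78×10⁻³ / 3.78311×10⁻⁵ = 99.92 K
T = 27.9 + 99.92 = 127.82 °C

T = 128 °C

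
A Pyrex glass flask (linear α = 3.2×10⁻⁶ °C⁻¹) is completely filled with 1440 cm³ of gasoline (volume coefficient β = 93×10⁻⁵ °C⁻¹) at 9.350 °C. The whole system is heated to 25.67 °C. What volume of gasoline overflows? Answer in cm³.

21.6 cm³

The flask also expands: β_container ≈ 3α = 9.6×10⁻⁶ /K
Net overflow = V₀(β_liq − 3α_cont)ΔT
β − 3α = 9.30×10⁻⁴ − 9.6×10⁻⁶ = 9.204×10⁻⁴ /K; ΔT = 16.320 K
ΔV = 1440 × 9.204×10⁻⁴ × 16.320 = 21.6 cm³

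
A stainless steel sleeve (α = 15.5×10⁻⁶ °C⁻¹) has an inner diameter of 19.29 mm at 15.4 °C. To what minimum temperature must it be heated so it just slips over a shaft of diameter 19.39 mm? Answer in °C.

Required Δd = 19.39 − 19.29 = 0.10 mm
Δd = αd₀ΔT ⇒ ΔT = Δd/(αd₀) = 0.10 / (15.5×10⁻⁶ × 19.29) = 334.45 K
T_min = 15.4 + 334.45 = 349.85 °C

T = 350 °C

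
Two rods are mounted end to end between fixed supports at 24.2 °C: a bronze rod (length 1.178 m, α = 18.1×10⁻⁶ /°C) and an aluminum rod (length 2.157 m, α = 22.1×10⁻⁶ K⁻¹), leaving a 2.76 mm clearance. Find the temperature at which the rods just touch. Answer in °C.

α₁L₁ = 2.13218×10⁻⁵ m/K, α₂L₂ = 4.76697×10⁻⁵ m/K → total 6.89915×10⁻⁵ m/K
ΔT = g/(α₁L₁+α₂L₂) = 2.76×10⁻³ / 6.89915×10⁻⁵ = 40.005 K
T = 24.2 + 40.005 = 64.205 °C

T = 64.2 °C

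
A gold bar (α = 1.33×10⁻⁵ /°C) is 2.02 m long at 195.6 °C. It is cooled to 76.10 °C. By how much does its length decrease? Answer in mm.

ΔL = 3.21 mm

|ΔT| = |76.10 − 195.6| = 119.50 K
ΔL = αL₀ΔT = (1.33×10⁻⁵)(2.02)(119.50) = 3.21×10⁻³ m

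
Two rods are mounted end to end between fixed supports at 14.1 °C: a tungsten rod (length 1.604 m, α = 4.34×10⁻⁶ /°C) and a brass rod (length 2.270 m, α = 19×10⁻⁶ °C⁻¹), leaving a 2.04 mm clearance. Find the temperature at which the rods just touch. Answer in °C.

Gap closes when ΔL₁ + ΔL₂ = 2.04 mm = 2.04×10⁻³ m
(α₁L₁ + α₂L₂)ΔT = g
α₁L₁ + α₂L₂ = 4.34×10⁻⁶×1.604 + 19×10⁻⁶×2.270 = 5.009136×10⁻⁵ m/K
ΔT = 2.04×10⁻³ / 5.009136×10⁻⁵ = 40.726 K
T = 14.1 + 40.726 = 54.826 °C

T = 54.8 °C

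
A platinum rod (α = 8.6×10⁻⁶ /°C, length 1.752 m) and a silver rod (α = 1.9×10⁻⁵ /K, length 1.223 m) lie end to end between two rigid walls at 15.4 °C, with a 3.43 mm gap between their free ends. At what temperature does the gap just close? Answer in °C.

T = 105 °C

α₁L₁ = 1.50672×10⁻⁵ m/K, α₂L₂ = 2.3237×10⁻⁵ m/K → total 3.83042×10⁻⁵ m/K
ΔT = g/(α₁L₁+α₂L₂) = 3.43×10⁻³ / 3.83042×10⁻⁵ = 89.55 K
T = 15.4 + 89.55 = 104.95 °C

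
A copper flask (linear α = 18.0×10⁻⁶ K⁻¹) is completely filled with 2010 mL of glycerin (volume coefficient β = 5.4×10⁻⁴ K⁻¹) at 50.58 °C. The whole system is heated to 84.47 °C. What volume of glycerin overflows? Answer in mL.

33.1 mL

The flask also expands: β_container ≈ 3α = 5.4×10⁻⁵ /K
Net overflow = V₀(β_liq − 3α_cont)ΔT
β − 3α = 5.40×10⁻⁴ − 5.4×10⁻⁵ = 4.86×10⁻⁴ /K; ΔT = 33.89 K
ΔV = 2010 × 4.86×10⁻⁴ × 33.89 = 33.1 mL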